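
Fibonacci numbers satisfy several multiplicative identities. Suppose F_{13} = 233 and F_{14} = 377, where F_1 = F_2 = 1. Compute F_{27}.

196418

By F_{2k+1} = F_k² + F_{k+1}²: F_{27} = 233² + 377² = 54289 + 142129 = 196418.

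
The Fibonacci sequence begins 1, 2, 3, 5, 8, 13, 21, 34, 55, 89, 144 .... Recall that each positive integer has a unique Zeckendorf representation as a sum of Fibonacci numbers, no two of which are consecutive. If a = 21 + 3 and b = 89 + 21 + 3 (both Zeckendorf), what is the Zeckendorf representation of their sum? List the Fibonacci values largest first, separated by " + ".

The two numbers are 24 and 113, so their sum is 137.
Repeatedly subtract the largest Fibonacci number that fits:
137 − 89 = 48
48 − 34 = 14
14 − 13 = 1
1 − 1 = 0

89 + 34 + 13 + 1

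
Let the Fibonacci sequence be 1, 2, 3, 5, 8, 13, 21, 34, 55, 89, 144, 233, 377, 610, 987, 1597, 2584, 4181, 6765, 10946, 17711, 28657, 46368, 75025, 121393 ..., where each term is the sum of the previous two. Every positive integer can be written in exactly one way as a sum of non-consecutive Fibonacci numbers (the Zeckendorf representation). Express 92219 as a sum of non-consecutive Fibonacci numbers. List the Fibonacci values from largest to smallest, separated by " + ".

92219 − 75025 = 17194
17194 − 10946 = 6248
6248 − 4181 = 2067
2067 − 1597 = 470
470 − 377 = 93
93 − 89 = 4
4 − 3 = 1
1 − 1 = 0
So 92219 = 75025 + 10946 + 4181 + 1597 + 377 + 89 + 3 + 1, with no two terms consecutive in the sequence.

75025 + 10946 + 4181 + 1597 + 377 + 89 + 3 + 1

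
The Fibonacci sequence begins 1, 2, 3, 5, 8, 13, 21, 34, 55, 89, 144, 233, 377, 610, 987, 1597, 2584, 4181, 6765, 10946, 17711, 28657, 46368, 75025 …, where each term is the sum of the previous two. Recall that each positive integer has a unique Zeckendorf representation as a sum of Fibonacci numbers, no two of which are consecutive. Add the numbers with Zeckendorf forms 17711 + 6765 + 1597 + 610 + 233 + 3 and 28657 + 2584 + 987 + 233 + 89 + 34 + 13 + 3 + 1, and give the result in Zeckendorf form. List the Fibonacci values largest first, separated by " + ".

46368 + 10946 + 1597 + 377 + 144 + 55 + 21 + 8 + 3 + 1

The two numbers are 26919 and 32601, so their sum is 59520.
Greedy algorithm:
59520 − 46368 = 13152
13152 − 10946 = 2206
2206 − 1597 = 609
609 − 377 = 232
232 − 144 = 88
88 − 55 = 33
33 − 21 = 12
12 − 8 = 4
4 − 3 = 1
1 − 1 = 0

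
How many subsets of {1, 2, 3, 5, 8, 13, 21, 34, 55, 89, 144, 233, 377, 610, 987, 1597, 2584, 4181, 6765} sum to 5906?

46

Each representation comes from the Zeckendorf form by replacing some F_k with F_{k−1} + F_{k−2} where possible.
5906 = 4181+1597+89+34+5 = 4181+1597+89+34+3+2 = 4181+1597+89+21+13+5 = 4181+987+610+89+34+5 = 4181+1597+89+21+13+3+2 = … (41 more), for 46 in all.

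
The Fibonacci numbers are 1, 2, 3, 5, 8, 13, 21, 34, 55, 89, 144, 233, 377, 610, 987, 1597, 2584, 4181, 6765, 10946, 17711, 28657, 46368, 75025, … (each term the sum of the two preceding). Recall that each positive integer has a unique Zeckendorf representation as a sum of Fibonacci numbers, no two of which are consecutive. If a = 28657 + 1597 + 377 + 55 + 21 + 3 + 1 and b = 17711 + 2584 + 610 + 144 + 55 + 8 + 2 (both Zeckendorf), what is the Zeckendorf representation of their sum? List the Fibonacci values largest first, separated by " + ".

The two numbers are 30711 and 21114, so their sum is 51825.
largest Fibonacci ≤ 51825 is 46368; 51825 − 46368 = 5457
largest Fibonacci ≤ 5457 is 4181; 5457 − 4181 = 1276
largest Fibonacci ≤ 1276 is 987; 1276 − 987 = 289
largest Fibonacci ≤ 289 is 233; 289 − 233 = 56
largest Fibonacci ≤ 56 is 55; 56 − 55 = 1
largest Fibonacci ≤ 1 is 1; 1 − 1 = 0

46368 + 4181 + 987 + 233 + 55 + 1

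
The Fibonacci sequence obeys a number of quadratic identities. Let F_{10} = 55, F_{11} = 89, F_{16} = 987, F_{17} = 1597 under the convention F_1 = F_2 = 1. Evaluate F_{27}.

196418

By the addition formula F_{m+n} = F_m F_{n+1} + F_{m−1} F_n with m=11, n=16: F_{27} = 89·1597 + 55·987 = 142133 + 54285 = 196418.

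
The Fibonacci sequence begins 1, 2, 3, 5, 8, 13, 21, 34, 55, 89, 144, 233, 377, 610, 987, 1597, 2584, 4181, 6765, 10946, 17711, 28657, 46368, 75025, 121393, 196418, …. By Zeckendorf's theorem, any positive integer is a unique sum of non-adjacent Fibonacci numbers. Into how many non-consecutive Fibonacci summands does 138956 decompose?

10

largest Fibonacci ≤ 138956 is 121393; 138956 − 121393 = 17563
largest Fibonacci ≤ 17563 is 10946; 17563 − 10946 = 6617
largest Fibonacci ≤ 6617 is 4181; 6617 − 4181 = 2436
largest Fibonacci ≤ 2436 is 1597; 2436 − 1597 = 839
largest Fibonacci ≤ 839 is 610; 839 − 610 = 229
largest Fibonacci ≤ 229 is 144; 229 − 144 = 85
largest Fibonacci ≤ 85 is 55; 85 − 55 = 30
largest Fibonacci ≤ 30 is 21; 30 − 21 = 9
largest Fibonacci ≤ 9 is 8; 9 − 8 = 1
largest Fibonacci ≤ 1 is 1; 1 − 1 = 0
138956 = 121393 + 10946 + 4181 + 1597 + 610 + 144 + 55 + 21 + 8 + 1, which has 10 terms.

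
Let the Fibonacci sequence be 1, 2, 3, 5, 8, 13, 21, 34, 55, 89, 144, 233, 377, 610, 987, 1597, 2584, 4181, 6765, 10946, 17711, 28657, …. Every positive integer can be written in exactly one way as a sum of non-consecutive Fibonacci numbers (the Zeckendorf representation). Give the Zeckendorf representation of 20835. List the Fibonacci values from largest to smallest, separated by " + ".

20835: greatest Fibonacci not exceeding it is 17711, leaving 3124
3124: greatest Fibonacci not exceeding it is 2584, leaving 540
540: greatest Fibonacci not exceeding it is 377, leaving 163
163: greatest Fibonacci not exceeding it is 144, leaving 19
19: greatest Fibonacci not exceeding it is 13, leaving 6
6: greatest Fibonacci not exceeding it is 5, leaving 1
1: greatest Fibonacci not exceeding it is 1, leaving 0
So 20835 = 17711 + 2584 + 377 + 144 + 13 + 5 + 1, with no two terms consecutive in the sequence.

17711 + 2584 + 377 + 144 + 13 + 5 + 1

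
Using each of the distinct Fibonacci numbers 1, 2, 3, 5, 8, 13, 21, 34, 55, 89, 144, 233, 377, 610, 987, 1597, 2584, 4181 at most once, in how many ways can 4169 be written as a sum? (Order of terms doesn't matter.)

4169 = 2584+987+377+144+55+21+1 = 2584+987+377+144+55+13+8+1 = 2584+987+377+144+55+13+5+3+1 = 2584+987+377+144+34+21+13+8+1 = 2584+987+377+144+34+21+13+5+3+1 = … (8 more), for 13 in all.

13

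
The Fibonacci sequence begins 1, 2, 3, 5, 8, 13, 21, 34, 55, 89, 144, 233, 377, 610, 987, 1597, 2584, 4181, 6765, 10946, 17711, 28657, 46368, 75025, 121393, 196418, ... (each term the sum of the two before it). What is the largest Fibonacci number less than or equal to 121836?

121393 ≤ 121836 < 196418, so the largest Fibonacci number not exceeding 121836 is 121393.

121393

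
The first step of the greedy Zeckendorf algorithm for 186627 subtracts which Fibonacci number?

121393 ≤ 186627 < 196418, so the largest Fibonacci number not exceeding 186627 is 121393.

121393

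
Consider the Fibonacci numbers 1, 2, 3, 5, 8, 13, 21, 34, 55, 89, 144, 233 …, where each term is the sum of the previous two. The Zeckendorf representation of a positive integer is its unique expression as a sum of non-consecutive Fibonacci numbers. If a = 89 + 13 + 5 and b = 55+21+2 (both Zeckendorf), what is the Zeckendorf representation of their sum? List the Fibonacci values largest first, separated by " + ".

The two numbers are 107 and 78, so their sum is 185.
Greedy algorithm:
185 − 144 = 41
41 − 34 = 7
7 − 5 = 2
2 − 2 = 0

144 + 34 + 5 + 2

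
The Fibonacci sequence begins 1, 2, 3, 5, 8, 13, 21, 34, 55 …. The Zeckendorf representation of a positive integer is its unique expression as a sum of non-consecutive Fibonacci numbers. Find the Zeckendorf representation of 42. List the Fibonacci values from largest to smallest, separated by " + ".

34 + 8

42: greatest Fibonacci not exceeding it is 34, leaving 8
8: greatest Fibonacci not exceeding it is 8, leaving 0
So 42 = 34 + 8, with no two terms consecutive in the sequence.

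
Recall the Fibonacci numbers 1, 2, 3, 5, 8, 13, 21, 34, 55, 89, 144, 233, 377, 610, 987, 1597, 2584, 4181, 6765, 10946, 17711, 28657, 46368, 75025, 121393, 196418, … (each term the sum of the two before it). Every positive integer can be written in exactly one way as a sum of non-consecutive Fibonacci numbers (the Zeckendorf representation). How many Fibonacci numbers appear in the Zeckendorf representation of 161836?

9

Greedy algorithm:
take 121393 (≤ 161836); 161836 − 121393 = 40443
take 28657 (≤ 40443); 40443 − 28657 = 11786
take 10946 (≤ 11786); 11786 − 10946 = 840
take 610 (≤ 840); 840 − 610 = 230
take 144 (≤ 230); 230 − 144 = 86
take 55 (≤ 86); 86 − 55 = 31
take 21 (≤ 31); 31 − 21 = 10
take 8 (≤ 10); 10 − 8 = 2
take 2 (≤ 2); 2 − 2 = 0
161836 = 121393 + 28657 + 10946 + 610 + 144 + 55 + 21 + 8 + 2, which has 9 terms.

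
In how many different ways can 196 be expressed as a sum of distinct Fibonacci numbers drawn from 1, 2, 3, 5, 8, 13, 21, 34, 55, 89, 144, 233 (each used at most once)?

8

Each representation comes from the Zeckendorf form by replacing some F_k with F_{k−1} + F_{k−2} where possible.
196 = 144+34+13+5 = 144+34+13+3+2 = 89+55+34+13+5 = 144+34+8+5+3+2 = 89+55+34+13+3+2 = … (3 more), for 8 in all.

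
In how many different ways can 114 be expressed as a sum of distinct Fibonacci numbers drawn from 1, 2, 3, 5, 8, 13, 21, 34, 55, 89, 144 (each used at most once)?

Each representation comes from the Zeckendorf form by replacing some F_k with F_{k−1} + F_{k−2} where possible.
114 = 89+21+3+1 = 89+13+8+3+1 = 55+34+21+3+1 = … (1 more), for 4 in all.

4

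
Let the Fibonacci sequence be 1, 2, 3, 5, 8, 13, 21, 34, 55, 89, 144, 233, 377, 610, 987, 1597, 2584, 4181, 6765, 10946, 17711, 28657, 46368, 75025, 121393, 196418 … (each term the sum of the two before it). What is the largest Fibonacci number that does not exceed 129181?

121393 ≤ 129181 < 196418, so the largest Fibonacci number not exceeding 129181 is 121393.

121393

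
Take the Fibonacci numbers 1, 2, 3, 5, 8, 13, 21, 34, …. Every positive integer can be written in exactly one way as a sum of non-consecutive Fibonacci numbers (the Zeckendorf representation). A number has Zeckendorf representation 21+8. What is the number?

29

21+8 = 29.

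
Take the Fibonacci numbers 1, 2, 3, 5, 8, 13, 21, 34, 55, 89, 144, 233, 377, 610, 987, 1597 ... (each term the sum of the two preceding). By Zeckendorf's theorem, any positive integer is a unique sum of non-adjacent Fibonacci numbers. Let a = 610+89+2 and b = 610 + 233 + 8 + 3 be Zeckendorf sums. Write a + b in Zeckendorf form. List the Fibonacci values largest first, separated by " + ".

987 + 377 + 144 + 34 + 13

The two numbers are 701 and 854, so their sum is 1555.
Greedily peel off the largest Fibonacci term at each step:
987 ≤ 1555 < 1597, so take 987; remainder 568
377 ≤ 568 < 610, so take 377; remainder 191
144 ≤ 191 < 233, so take 144; remainder 47
34 ≤ 47 < 55, so take 34; remainder 13
13 ≤ 13 < 21, so take 13; remainder 0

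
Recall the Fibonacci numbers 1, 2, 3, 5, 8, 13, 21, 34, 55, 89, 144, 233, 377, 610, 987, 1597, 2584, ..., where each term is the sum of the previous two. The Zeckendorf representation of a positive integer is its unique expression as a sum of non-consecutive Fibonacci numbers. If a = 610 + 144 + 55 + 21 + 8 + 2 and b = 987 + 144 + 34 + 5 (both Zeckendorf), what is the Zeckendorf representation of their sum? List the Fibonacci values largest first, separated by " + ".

The two numbers are 840 and 1170, so their sum is 2010.
Greedily peel off the largest Fibonacci term at each step:
2010 − 1597 = 413
413 − 377 = 36
36 − 34 = 2
2 − 2 = 0

1597 + 377 + 34 + 2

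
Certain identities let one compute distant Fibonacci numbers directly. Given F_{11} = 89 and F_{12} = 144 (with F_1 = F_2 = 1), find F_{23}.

28657

By F_{2k+1} = F_k² + F_{k+1}²: F_{23} = 89² + 144² = 7921 + 20736 = 28657.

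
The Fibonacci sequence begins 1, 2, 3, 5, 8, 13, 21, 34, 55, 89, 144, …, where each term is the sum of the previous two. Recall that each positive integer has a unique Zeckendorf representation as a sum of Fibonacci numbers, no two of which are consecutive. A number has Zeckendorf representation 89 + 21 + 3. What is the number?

89 + 21 + 3 = 113.

113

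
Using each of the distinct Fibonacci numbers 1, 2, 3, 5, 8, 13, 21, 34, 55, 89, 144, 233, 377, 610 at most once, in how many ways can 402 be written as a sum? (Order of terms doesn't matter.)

Each representation comes from the Zeckendorf form by replacing some F_k with F_{k−1} + F_{k−2} where possible.
402 = 377+21+3+1 = 377+13+8+3+1 = 233+144+21+3+1 = 233+144+13+8+3+1 = 233+89+55+21+3+1 = … (2 more), for 7 in all.

7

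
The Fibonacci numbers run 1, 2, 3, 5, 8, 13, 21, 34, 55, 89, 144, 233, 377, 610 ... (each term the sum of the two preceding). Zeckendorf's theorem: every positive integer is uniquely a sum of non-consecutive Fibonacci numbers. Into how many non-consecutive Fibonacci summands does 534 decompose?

3

Greedily peel off the largest Fibonacci term at each step:
534 − 377 = 157
157 − 144 = 13
13 − 13 = 0
534 = 377 + 144 + 13, which has 3 terms.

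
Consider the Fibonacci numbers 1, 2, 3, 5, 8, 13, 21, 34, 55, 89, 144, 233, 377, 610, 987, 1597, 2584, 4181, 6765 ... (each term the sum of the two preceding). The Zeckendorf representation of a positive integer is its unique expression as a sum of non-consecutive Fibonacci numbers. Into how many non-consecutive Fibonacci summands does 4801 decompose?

4

Greedily peel off the largest Fibonacci term at each step:
take 4181 (≤ 4801); 4801 − 4181 = 620
take 610 (≤ 620); 620 − 610 = 10
take 8 (≤ 10); 10 − 8 = 2
take 2 (≤ 2); 2 − 2 = 0
4801 = 4181 + 610 + 8 + 2, which has 4 terms.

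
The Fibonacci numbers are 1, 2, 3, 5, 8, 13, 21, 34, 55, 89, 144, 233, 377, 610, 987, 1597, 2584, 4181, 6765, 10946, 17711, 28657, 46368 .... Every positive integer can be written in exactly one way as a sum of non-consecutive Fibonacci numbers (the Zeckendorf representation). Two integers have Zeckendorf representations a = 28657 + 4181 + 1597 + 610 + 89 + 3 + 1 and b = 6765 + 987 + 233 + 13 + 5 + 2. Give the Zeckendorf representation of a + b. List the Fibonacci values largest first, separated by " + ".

The two numbers are 35138 and 8005, so their sum is 43143.
Repeatedly subtract the largest Fibonacci number that fits:
take 28657 (≤ 43143); 43143 − 28657 = 14486
take 10946 (≤ 14486); 14486 − 10946 = 3540
take 2584 (≤ 3540); 3540 − 2584 = 956
take 610 (≤ 956); 956 − 610 = 346
take 233 (≤ 346); 346 − 233 = 113
take 89 (≤ 113); 113 − 89 = 24
take 21 (≤ 24); 24 − 21 = 3
take 3 (≤ 3); 3 − 3 = 0

28657 + 10946 + 2584 + 610 + 233 + 89 + 21 + 3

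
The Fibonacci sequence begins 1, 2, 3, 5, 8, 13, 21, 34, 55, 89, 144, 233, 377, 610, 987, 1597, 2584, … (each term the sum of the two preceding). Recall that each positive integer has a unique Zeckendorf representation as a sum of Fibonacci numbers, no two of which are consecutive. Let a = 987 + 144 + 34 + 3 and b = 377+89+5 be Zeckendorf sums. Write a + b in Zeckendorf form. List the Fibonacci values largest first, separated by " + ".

The two numbers are 1168 and 471, so their sum is 1639.
1639: greatest Fibonacci not exceeding it is 1597, leaving 42
42: greatest Fibonacci not exceeding it is 34, leaving 8
8: greatest Fibonacci not exceeding it is 8, leaving 0

1597 + 34 + 8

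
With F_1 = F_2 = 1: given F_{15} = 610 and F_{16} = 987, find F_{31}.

1346269

By F_{2k+1} = F_k² + F_{k+1}²: F_{31} = 610² + 987² = 372100 + 974169 = 1346269.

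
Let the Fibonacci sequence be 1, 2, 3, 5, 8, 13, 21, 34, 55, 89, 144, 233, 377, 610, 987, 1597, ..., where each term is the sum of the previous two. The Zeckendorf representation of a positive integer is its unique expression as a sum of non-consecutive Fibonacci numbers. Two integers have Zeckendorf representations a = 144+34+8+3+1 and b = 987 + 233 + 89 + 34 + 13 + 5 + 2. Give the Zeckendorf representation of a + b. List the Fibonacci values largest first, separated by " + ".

987 + 377 + 144 + 34 + 8 + 3

The two numbers are 190 and 1363, so their sum is 1553.
Greedy algorithm:
subtract 987 from 1553: 566 remains
subtract 377 from 566: 189 remains
subtract 144 from 189: 45 remains
subtract 34 from 45: 11 remains
subtract 8 from 11: 3 remains
subtract 3 from 3: 0 remains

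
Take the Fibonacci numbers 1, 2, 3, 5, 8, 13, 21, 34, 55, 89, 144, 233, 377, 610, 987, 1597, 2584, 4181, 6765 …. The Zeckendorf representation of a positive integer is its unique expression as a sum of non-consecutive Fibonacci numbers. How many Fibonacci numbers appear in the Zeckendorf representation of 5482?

largest Fibonacci ≤ 5482 is 4181; 5482 − 4181 = 1301
largest Fibonacci ≤ 1301 is 987; 1301 − 987 = 314
largest Fibonacci ≤ 314 is 233; 314 − 233 = 81
largest Fibonacci ≤ 81 is 55; 81 − 55 = 26
largest Fibonacci ≤ 26 is 21; 26 − 21 = 5
largest Fibonacci ≤ 5 is 5; 5 − 5 = 0
5482 = 4181 + 987 + 233 + 55 + 21 + 5, which has 6 terms.

6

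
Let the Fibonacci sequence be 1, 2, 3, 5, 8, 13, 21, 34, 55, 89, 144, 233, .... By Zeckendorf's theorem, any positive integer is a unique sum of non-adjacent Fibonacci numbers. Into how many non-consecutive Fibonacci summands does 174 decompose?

4

Greedy algorithm:
largest Fibonacci ≤ 174 is 144; 174 − 144 = 30
largest Fibonacci ≤ 30 is 21; 30 − 21 = 9
largest Fibonacci ≤ 9 is 8; 9 − 8 = 1
largest Fibonacci ≤ 1 is 1; 1 − 1 = 0
174 = 144 + 21 + 8 + 1, which has 4 terms.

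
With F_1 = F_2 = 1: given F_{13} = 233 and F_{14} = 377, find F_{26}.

121393

By the doubling identity F_{2k} = F_k(2F_{k+1} − F_k): F_{26} = 233·(2·377 − 233) = 233·521 = 121393.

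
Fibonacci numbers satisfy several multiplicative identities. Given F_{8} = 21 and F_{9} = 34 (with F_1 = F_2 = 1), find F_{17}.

By F_{2k+1} = F_k² + F_{k+1}²: F_{17} = 21² + 34² = 441 + 1156 = 1597.

1597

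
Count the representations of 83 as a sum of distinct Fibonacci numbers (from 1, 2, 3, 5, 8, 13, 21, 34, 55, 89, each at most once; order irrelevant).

83 = 55+21+5+2 = 55+13+8+5+2 = 34+21+13+8+5+2 — 3 representations.

3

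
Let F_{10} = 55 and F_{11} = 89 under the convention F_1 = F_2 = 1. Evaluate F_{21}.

By F_{2k+1} = F_k² + F_{k+1}²: F_{21} = 55² + 89² = 3025 + 7921 = 10946.

10946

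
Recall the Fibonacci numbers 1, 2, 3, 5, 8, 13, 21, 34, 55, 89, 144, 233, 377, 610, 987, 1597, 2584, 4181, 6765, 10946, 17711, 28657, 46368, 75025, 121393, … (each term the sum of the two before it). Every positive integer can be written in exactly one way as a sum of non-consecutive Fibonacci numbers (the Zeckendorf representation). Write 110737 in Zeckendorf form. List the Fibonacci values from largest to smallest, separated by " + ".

75025 ≤ 110737 < 121393, so take 75025; remainder 35712
28657 ≤ 35712 < 46368, so take 28657; remainder 7055
6765 ≤ 7055 < 10946, so take 6765; remainder 290
233 ≤ 290 < 377, so take 233; remainder 57
55 ≤ 57 < 89, so take 55; remainder 2
2 ≤ 2 < 3, so take 2; remainder 0
So 110737 = 75025 + 28657 + 6765 + 233 + 55 + 2, with no two terms consecutive in the sequence.

75025 + 28657 + 6765 + 233 + 55 + 2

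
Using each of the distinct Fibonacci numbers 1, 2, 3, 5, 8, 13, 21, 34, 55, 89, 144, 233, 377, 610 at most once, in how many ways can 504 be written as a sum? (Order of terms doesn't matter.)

10

Each representation comes from the Zeckendorf form by replacing some F_k with F_{k−1} + F_{k−2} where possible.
504 = 377+89+34+3+1 = 377+89+21+13+3+1 = 233+144+89+34+3+1 = 377+89+21+8+5+3+1 = 377+55+34+21+13+3+1 = … (5 more), for 10 in all.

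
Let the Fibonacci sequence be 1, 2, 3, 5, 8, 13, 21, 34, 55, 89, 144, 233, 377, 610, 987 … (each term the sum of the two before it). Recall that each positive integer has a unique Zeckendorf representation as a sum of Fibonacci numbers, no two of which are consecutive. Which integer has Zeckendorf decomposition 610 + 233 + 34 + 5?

882

610 + 233 + 34 + 5 = 882.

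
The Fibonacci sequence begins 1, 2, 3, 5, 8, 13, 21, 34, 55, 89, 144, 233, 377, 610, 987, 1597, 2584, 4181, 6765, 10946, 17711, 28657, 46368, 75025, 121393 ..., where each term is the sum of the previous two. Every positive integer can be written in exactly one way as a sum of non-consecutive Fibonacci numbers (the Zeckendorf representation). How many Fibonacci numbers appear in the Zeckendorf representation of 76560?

Repeatedly subtract the largest Fibonacci number that fits:
subtract 75025 from 76560: 1535 remains
subtract 987 from 1535: 548 remains
subtract 377 from 548: 171 remains
subtract 144 from 171: 27 remains
subtract 21 from 27: 6 remains
subtract 5 from 6: 1 remains
subtract 1 from 1: 0 remains
76560 = 75025 + 987 + 377 + 144 + 21 + 5 + 1, which has 7 terms.

7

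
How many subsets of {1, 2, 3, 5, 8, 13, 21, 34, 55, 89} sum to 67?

2

67 = 55+8+3+1 = 34+21+8+3+1 — 2 representations.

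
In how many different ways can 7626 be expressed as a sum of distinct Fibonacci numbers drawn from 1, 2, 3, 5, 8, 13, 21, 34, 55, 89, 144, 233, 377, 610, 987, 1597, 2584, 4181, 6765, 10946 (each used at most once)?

51

7626 = 6765+610+233+13+5 = 6765+610+233+13+3+2 = 6765+610+144+89+13+5 = … (48 more), for 51 in all.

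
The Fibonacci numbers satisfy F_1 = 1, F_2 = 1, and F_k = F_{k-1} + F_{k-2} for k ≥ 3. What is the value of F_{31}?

Iterating the recurrence up to F_{23} = 28657 and F_{22} = 17711:
F_{24} = F_{23} + F_{22} = 28657 + 17711 = 46368
F_{25} = F_{24} + F_{23} = 46368 + 28657 = 75025
F_{26} = F_{25} + F_{24} = 75025 + 46368 = 121393
F_{27} = F_{26} + F_{25} = 121393 + 75025 = 196418
F_{28} = F_{27} + F_{26} = 196418 + 121393 = 317811
F_{29} = F_{28} + F_{27} = 317811 + 196418 = 514229
F_{30} = F_{29} + F_{28} = 514229 + 317811 = 832040
F_{31} = F_{30} + F_{29} = 832040 + 514229 = 1346269

1346269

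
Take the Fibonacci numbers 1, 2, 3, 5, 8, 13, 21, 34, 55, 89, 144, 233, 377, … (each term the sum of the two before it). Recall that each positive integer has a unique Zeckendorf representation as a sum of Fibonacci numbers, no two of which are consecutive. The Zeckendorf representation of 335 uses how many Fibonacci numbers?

largest Fibonacci ≤ 335 is 233; 335 − 233 = 102
largest Fibonacci ≤ 102 is 89; 102 − 89 = 13
largest Fibonacci ≤ 13 is 13; 13 − 13 = 0
335 = 233 + 89 + 13, which has 3 terms.

3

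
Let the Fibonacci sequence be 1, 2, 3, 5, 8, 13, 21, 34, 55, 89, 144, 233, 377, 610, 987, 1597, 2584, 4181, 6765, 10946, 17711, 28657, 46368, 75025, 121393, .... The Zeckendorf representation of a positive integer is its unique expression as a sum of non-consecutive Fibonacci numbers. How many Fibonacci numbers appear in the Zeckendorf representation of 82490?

Greedy algorithm:
subtract 75025 from 82490: 7465 remains
subtract 6765 from 7465: 700 remains
subtract 610 from 700: 90 remains
subtract 89 from 90: 1 remains
subtract 1 from 1: 0 remains
82490 = 75025 + 6765 + 610 + 89 + 1, which has 5 terms.

5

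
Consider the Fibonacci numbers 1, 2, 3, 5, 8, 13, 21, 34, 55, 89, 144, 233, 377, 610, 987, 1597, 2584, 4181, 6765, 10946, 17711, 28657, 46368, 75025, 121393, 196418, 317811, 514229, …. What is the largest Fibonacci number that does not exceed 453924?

317811

317811 ≤ 453924 < 514229, so the largest Fibonacci number not exceeding 453924 is 317811.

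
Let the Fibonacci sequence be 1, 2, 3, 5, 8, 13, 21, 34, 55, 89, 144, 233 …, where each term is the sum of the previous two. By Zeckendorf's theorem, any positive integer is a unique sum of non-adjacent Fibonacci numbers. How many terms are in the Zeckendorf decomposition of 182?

4

Greedy algorithm:
take 144 (≤ 182); 182 − 144 = 38
take 34 (≤ 38); 38 − 34 = 4
take 3 (≤ 4); 4 − 3 = 1
take 1 (≤ 1); 1 − 1 = 0
182 = 144 + 34 + 3 + 1, which has 4 terms.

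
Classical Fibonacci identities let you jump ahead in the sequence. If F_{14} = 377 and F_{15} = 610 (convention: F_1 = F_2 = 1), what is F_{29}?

514229

By F_{2k+1} = F_k² + F_{k+1}²: F_{29} = 377² + 610² = 142129 + 372100 = 514229.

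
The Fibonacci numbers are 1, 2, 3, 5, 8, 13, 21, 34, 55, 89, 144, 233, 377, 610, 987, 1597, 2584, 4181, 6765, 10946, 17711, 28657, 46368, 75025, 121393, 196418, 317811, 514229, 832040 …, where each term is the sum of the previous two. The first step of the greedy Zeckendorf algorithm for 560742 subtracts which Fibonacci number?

514229

514229 ≤ 560742 < 832040, so the largest Fibonacci number not exceeding 560742 is 514229.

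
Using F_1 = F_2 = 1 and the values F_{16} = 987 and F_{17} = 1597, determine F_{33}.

By F_{2k+1} = F_k² + F_{k+1}²: F_{33} = 987² + 1597² = 974169 + 2550409 = 3524578.

3524578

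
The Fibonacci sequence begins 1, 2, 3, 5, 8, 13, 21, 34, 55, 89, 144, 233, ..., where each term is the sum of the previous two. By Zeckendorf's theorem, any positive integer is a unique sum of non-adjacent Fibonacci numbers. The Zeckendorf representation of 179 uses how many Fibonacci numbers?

3

Repeatedly subtract the largest Fibonacci number that fits:
144 ≤ 179 < 233, so take 144; remainder 35
34 ≤ 35 < 55, so take 34; remainder 1
1 ≤ 1 < 2, so take 1; remainder 0
179 = 144 + 34 + 1, which has 3 terms.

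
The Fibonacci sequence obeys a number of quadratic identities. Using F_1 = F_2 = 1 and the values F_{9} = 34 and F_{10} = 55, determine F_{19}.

4181

By F_{2k+1} = F_k² + F_{k+1}²: F_{19} = 34² + 55² = 1156 + 3025 = 4181.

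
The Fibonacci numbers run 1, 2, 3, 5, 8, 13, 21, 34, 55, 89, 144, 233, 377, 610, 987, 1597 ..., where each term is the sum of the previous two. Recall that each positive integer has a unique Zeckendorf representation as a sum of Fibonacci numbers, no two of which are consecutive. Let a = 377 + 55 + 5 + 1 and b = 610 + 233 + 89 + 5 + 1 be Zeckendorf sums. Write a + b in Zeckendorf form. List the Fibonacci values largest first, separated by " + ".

987 + 377 + 8 + 3 + 1

The two numbers are 438 and 938, so their sum is 1376.
largest Fibonacci ≤ 1376 is 987; 1376 − 987 = 389
largest Fibonacci ≤ 389 is 377; 389 − 377 = 12
largest Fibonacci ≤ 12 is 8; 12 − 8 = 4
largest Fibonacci ≤ 4 is 3; 4 − 3 = 1
largest Fibonacci ≤ 1 is 1; 1 − 1 = 0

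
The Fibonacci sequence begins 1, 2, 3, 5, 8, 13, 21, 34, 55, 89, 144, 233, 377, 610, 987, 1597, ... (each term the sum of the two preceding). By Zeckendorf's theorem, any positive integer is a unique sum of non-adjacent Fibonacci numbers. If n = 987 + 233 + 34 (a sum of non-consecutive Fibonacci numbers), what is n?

987 + 233 + 34 = 1254.

1254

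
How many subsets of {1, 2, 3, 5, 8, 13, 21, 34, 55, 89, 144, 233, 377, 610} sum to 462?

9

462 = 377+55+21+8+1 = 377+55+21+5+3+1 = 233+144+55+21+8+1 = 377+55+13+8+5+3+1 = … (5 more), for 9 in all.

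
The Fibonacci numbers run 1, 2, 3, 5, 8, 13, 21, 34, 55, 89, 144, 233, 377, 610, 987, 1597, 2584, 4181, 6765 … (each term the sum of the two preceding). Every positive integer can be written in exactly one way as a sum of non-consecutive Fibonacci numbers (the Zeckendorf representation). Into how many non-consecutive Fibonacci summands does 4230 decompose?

4230 − 4181 = 49
49 − 34 = 15
15 − 13 = 2
2 − 2 = 0
4230 = 4181 + 34 + 13 + 2, which has 4 terms.

4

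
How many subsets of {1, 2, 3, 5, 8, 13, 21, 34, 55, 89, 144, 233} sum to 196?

196 = 144+34+13+5 = 144+34+13+3+2 = 89+55+34+13+5 = … (5 more), for 8 in all.

8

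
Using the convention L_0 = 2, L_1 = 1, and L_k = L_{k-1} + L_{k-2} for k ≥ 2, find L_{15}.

Iterating the recurrence up to L_{11} = 199 and L_{10} = 123:
L_{12} = L_{11} + L_{10} = 199 + 123 = 322
L_{13} = L_{12} + L_{11} = 322 + 199 = 521
L_{14} = L_{13} + L_{12} = 521 + 322 = 843
L_{15} = L_{14} + L_{13} = 843 + 521 = 1364

1364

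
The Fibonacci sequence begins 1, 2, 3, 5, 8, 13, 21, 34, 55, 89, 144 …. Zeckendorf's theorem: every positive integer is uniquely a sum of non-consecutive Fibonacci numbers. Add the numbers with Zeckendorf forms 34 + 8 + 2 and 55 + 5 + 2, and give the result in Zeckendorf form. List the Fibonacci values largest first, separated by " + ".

The two numbers are 44 and 62, so their sum is 106.
89 ≤ 106 < 144, so take 89; remainder 17
13 ≤ 17 < 21, so take 13; remainder 4
3 ≤ 4 < 5, so take 3; remainder 1
1 ≤ 1 < 2, so take 1; remainder 0

89 + 13 + 3 + 1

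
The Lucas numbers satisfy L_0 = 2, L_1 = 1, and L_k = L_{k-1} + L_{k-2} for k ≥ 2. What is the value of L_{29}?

Iterating the recurrence up to L_{25} = 167761 and L_{24} = 103682:
L_{26} = L_{25} + L_{24} = 167761 + 103682 = 271443
L_{27} = L_{26} + L_{25} = 271443 + 167761 = 439204
L_{28} = L_{27} + L_{26} = 439204 + 271443 = 710647
L_{29} = L_{28} + L_{27} = 710647 + 439204 = 1149851

1149851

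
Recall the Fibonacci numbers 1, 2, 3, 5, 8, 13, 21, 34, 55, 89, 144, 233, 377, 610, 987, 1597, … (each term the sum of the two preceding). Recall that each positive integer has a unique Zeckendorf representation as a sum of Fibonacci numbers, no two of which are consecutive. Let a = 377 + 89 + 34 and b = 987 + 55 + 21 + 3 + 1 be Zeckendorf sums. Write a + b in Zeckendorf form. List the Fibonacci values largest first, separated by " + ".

987 + 377 + 144 + 55 + 3 + 1

The two numbers are 500 and 1067, so their sum is 1567.
take 987 (≤ 1567); 1567 − 987 = 580
take 377 (≤ 580); 580 − 377 = 203
take 144 (≤ 203); 203 − 144 = 59
take 55 (≤ 59); 59 − 55 = 4
take 3 (≤ 4); 4 − 3 = 1
take 1 (≤ 1); 1 − 1 = 0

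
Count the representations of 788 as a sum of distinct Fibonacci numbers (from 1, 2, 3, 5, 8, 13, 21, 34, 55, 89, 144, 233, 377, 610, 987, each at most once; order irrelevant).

16

788 = 610+144+34 = 610+144+21+13 = 610+89+55+34 = … (13 more), for 16 in all.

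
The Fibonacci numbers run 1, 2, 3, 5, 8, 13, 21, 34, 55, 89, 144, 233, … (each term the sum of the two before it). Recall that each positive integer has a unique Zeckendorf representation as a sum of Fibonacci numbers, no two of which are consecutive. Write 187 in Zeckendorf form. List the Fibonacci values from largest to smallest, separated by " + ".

144 + 34 + 8 + 1

Greedily peel off the largest Fibonacci term at each step:
subtract 144 from 187: 43 remains
subtract 34 from 43: 9 remains
subtract 8 from 9: 1 remains
subtract 1 from 1: 0 remains
So 187 = 144 + 34 + 8 + 1, with no two terms consecutive in the sequence.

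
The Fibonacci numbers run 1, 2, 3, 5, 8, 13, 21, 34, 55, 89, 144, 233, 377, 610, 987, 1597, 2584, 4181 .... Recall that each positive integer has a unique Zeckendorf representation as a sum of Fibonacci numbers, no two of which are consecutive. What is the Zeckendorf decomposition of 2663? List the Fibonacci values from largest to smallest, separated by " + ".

2584 + 55 + 21 + 3

Greedy algorithm:
subtract 2584 from 2663: 79 remains
subtract 55 from 79: 24 remains
subtract 21 from 24: 3 remains
subtract 3 from 3: 0 remains
So 2663 = 2584 + 55 + 21 + 3, with no two terms consecutive in the sequence.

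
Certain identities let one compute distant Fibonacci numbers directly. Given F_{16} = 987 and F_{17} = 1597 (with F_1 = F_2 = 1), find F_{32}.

By the doubling identity F_{2k} = F_k(2F_{k+1} − F_k): F_{32} = 987·(2·1597 − 987) = 987·2207 = 2178309.

2178309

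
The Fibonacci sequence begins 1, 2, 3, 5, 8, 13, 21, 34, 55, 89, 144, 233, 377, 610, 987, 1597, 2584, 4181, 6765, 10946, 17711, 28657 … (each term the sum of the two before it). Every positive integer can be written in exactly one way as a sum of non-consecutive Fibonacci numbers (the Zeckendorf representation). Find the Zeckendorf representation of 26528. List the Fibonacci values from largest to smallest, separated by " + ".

subtract 17711 from 26528: 8817 remains
subtract 6765 from 8817: 2052 remains
subtract 1597 from 2052: 455 remains
subtract 377 from 455: 78 remains
subtract 55 from 78: 23 remains
subtract 21 from 23: 2 remains
subtract 2 from 2: 0 remains
So 26528 = 17711 + 6765 + 1597 + 377 + 55 + 21 + 2, with no two terms consecutive in the sequence.

17711 + 6765 + 1597 + 377 + 55 + 21 + 2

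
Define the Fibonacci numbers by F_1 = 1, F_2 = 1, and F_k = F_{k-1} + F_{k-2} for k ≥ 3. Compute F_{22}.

Iterating the recurrence up to F_{15} = 610 and F_{14} = 377:
F_{16} = F_{15} + F_{14} = 610 + 377 = 987
F_{17} = F_{16} + F_{15} = 987 + 610 = 1597
F_{18} = F_{17} + F_{16} = 1597 + 987 = 2584
F_{19} = F_{18} + F_{17} = 2584 + 1597 = 4181
F_{20} = F_{19} + F_{18} = 4181 + 2584 = 6765
F_{21} = F_{20} + F_{19} = 6765 + 4181 = 10946
F_{22} = F_{21} + F_{20} = 10946 + 6765 = 17711

17711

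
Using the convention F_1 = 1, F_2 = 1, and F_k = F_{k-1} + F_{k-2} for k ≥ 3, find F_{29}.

514229

Iterating the recurrence up to F_{23} = 28657 and F_{22} = 17711:
F_{24} = F_{23} + F_{22} = 28657 + 17711 = 46368
F_{25} = F_{24} + F_{23} = 46368 + 28657 = 75025
F_{26} = F_{25} + F_{24} = 75025 + 46368 = 121393
F_{27} = F_{26} + F_{25} = 121393 + 75025 = 196418
F_{28} = F_{27} + F_{26} = 196418 + 121393 = 317811
F_{29} = F_{28} + F_{27} = 317811 + 196418 = 514229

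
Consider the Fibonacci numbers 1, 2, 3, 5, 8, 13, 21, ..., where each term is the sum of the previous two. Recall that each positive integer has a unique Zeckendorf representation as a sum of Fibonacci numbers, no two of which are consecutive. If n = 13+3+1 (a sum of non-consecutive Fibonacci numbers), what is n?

13+3+1 = 17.

17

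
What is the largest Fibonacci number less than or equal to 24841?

17711

17711 ≤ 24841 < 28657, so the largest Fibonacci number not exceeding 24841 is 17711.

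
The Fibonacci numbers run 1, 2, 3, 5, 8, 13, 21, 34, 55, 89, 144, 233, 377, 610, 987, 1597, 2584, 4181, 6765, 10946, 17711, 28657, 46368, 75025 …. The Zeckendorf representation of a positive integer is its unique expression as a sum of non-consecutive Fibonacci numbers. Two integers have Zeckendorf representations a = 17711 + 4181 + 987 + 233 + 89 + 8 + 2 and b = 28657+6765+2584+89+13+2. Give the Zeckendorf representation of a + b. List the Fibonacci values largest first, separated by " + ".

46368 + 10946 + 2584 + 987 + 377 + 55 + 3 + 1

The two numbers are 23211 and 38110, so their sum is 61321.
take 46368 (≤ 61321); 61321 − 46368 = 14953
take 10946 (≤ 14953); 14953 − 10946 = 4007
take 2584 (≤ 4007); 4007 − 2584 = 1423
take 987 (≤ 1423); 1423 − 987 = 436
take 377 (≤ 436); 436 − 377 = 59
take 55 (≤ 59); 59 − 55 = 4
take 3 (≤ 4); 4 − 3 = 1
take 1 (≤ 1); 1 − 1 = 0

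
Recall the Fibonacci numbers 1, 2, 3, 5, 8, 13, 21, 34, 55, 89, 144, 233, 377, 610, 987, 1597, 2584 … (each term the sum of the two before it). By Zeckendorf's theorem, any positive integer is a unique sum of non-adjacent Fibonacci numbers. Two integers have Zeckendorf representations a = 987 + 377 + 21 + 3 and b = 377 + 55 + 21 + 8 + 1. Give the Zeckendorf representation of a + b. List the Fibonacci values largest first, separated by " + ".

1597 + 233 + 13 + 5 + 2

The two numbers are 1388 and 462, so their sum is 1850.
take 1597 (≤ 1850); 1850 − 1597 = 253
take 233 (≤ 253); 253 − 233 = 20
take 13 (≤ 20); 20 − 13 = 7
take 5 (≤ 7); 7 − 5 = 2
take 2 (≤ 2); 2 − 2 = 0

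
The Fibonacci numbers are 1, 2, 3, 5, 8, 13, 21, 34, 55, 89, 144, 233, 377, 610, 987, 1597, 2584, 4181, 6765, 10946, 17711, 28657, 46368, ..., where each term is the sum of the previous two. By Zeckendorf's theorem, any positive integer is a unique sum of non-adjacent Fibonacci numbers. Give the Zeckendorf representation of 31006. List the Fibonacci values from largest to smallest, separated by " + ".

28657 + 1597 + 610 + 89 + 34 + 13 + 5 + 1

take 28657 (≤ 31006); 31006 − 28657 = 2349
take 1597 (≤ 2349); 2349 − 1597 = 752
take 610 (≤ 752); 752 − 610 = 142
take 89 (≤ 142); 142 − 89 = 53
take 34 (≤ 53); 53 − 34 = 19
take 13 (≤ 19); 19 − 13 = 6
take 5 (≤ 6); 6 − 5 = 1
take 1 (≤ 1); 1 − 1 = 0
So 31006 = 28657 + 1597 + 610 + 89 + 34 + 13 + 5 + 1, with no two terms consecutive in the sequence.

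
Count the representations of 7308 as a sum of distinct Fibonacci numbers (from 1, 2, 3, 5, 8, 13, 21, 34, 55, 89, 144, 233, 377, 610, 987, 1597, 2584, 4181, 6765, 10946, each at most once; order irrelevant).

Starting from the Zeckendorf form and repeatedly splitting a term F_k into F_{k−1} + F_{k−2} (when neither is already used) reaches every representation.
7308 = 6765+377+144+21+1 = 6765+377+144+13+8+1 = 6765+377+89+55+21+1 = 4181+2584+377+144+21+1 = 6765+377+144+13+5+3+1 = … (39 more), for 44 in all.

44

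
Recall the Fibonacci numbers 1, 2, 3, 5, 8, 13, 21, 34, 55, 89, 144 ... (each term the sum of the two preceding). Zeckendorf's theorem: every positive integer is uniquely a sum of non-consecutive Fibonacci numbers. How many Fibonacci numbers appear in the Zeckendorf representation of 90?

2

largest Fibonacci ≤ 90 is 89; 90 − 89 = 1
largest Fibonacci ≤ 1 is 1; 1 − 1 = 0
90 = 89 + 1, which has 2 terms.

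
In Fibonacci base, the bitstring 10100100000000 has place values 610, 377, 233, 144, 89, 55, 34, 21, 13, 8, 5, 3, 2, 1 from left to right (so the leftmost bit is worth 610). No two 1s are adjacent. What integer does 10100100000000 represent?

Summing the place values of the 1 bits: 610 + 233 + 55 = 898.

898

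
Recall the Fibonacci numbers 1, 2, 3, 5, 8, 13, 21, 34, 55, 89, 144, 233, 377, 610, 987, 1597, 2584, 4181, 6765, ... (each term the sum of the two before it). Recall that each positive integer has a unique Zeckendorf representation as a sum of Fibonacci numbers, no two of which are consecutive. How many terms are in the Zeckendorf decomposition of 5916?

6

take 4181 (≤ 5916); 5916 − 4181 = 1735
take 1597 (≤ 1735); 1735 − 1597 = 138
take 89 (≤ 138); 138 − 89 = 49
take 34 (≤ 49); 49 − 34 = 15
take 13 (≤ 15); 15 − 13 = 2
take 2 (≤ 2); 2 − 2 = 0
5916 = 4181 + 1597 + 89 + 34 + 13 + 2, which has 6 terms.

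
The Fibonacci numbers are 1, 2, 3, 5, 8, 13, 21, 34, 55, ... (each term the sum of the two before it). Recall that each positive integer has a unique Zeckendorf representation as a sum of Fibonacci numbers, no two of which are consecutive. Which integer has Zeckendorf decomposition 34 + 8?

42

34 + 8 = 42.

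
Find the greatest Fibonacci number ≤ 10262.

6765

6765 ≤ 10262 < 10946, so the largest Fibonacci number not exceeding 10262 is 6765.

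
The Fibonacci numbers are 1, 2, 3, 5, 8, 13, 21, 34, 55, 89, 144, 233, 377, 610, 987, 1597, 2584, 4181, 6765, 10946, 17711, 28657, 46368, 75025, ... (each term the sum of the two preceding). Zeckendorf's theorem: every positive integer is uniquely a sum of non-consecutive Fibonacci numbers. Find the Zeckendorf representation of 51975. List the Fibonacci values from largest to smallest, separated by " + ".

46368 + 4181 + 987 + 377 + 55 + 5 + 2

take 46368 (≤ 51975); 51975 − 46368 = 5607
take 4181 (≤ 5607); 5607 − 4181 = 1426
take 987 (≤ 1426); 1426 − 987 = 439
take 377 (≤ 439); 439 − 377 = 62
take 55 (≤ 62); 62 − 55 = 7
take 5 (≤ 7); 7 − 5 = 2
take 2 (≤ 2); 2 − 2 = 0
So 51975 = 46368 + 4181 + 987 + 377 + 55 + 5 + 2, with no two terms consecutive in the sequence.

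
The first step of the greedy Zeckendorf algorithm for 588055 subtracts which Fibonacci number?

514229

514229 ≤ 588055 < 832040, so the largest Fibonacci number not exceeding 588055 is 514229.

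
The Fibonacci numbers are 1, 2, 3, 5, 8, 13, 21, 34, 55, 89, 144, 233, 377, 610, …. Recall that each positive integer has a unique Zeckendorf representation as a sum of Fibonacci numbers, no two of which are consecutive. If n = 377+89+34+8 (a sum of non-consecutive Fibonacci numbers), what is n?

377+89+34+8 = 508.

508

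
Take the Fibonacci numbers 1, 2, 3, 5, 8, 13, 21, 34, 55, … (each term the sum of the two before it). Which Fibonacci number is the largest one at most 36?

34 ≤ 36 < 55, so the largest Fibonacci number not exceeding 36 is 34.

34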